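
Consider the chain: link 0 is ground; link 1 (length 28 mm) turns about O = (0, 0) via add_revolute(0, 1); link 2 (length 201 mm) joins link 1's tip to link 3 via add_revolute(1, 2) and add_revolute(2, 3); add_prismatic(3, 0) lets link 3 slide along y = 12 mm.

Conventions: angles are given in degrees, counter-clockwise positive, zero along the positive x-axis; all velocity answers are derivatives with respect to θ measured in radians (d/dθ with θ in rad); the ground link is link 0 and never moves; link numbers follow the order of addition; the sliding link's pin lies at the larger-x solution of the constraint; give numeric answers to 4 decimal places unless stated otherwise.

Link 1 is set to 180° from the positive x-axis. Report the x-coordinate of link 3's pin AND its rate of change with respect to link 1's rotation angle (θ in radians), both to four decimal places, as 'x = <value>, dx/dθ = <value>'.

geometry: r = 28 mm, L = 201 mm, e = 12 mm
crank pin P = (r cos θ, r sin θ) = (-28.000000, 0.000000)
h = r sin θ − e = 0.000000 − 12 = -12.000000
x = r cos θ + √(L² − h²) = -28.000000 + 200.641471 = 172.641471
dx/dθ = −r sin θ − h·r cos θ/√(L² − h²) (θ in radians; h = -12.000000) = -1.674629

x = 172.6415, dx/dθ = -1.6746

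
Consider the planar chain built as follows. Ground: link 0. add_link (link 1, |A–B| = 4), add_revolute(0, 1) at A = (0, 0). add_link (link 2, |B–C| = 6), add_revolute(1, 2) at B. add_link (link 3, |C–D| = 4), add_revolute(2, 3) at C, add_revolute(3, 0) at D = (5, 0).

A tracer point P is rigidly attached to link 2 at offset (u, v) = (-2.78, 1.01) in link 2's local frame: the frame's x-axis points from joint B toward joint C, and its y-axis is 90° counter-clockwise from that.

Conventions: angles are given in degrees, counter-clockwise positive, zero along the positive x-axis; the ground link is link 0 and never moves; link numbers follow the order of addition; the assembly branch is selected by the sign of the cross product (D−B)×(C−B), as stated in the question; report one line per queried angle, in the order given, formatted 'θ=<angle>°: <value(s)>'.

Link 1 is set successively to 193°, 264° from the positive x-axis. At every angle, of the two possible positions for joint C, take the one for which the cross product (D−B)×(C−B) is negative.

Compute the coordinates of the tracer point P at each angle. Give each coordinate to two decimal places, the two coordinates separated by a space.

A=(0,0), D=(5.00,0)
θ=193°: B = A + 4.00·(cos193°, sin193°) = (-3.8975, -0.8998)
θ=193°: |BD| = 8.9429
θ=193°: circle(B,6.00) ∩ circle(D,4.00): a=5.5896, h=2.1808
θ=193°:   candidates: C₊=(1.4444,1.8323) cross=19.503; C₋=(1.8832,-2.5071) cross=-19.503
θ=193°:   branch - wants cross < 0 → take C=(1.8832,-2.5071) (cross=-19.503)
θ=193°: ex = (C−B)/|BC| = (0.9635,-0.2679); ey = (0.2679,0.9635)
θ=193°: P = B + -2.78·ex + 1.01·ey = (-6.3053,0.8180)
θ=264°: B = A + 4.00·(cos264°, sin264°) = (-0.4181, -3.9781)
θ=264°: |BD| = 6.7217
θ=264°: circle(B,6.00) ∩ circle(D,4.00): a=4.8486, h=3.5343
θ=264°:   candidates: C₊=(1.3984,1.7403) cross=23.757; C₋=(5.5819,-3.9575) cross=-23.757
θ=264°:   branch - wants cross < 0 → take C=(5.5819,-3.9575) (cross=-23.757)
θ=264°: ex = (C−B)/|BC| = (1.0000,0.0034); ey = (-0.0034,1.0000)
θ=264°: P = B + -2.78·ex + 1.01·ey = (-3.2016,-2.9777)

θ=193°: -6.31 0.82
θ=264°: -3.20 -2.98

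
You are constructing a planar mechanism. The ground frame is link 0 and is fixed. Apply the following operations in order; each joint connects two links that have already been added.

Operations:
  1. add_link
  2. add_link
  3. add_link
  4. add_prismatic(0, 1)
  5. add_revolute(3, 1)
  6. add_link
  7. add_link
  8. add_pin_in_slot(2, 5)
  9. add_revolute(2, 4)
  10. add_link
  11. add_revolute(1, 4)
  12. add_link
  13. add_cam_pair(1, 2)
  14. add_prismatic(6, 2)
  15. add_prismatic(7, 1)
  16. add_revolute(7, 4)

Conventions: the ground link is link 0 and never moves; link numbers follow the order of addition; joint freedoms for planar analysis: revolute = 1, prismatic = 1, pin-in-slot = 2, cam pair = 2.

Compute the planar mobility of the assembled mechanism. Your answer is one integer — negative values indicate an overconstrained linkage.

link 0 = ground. State L|J1|J2 = 1|0|0
+link1  2|0|0
+link2  3|0|0
+link3  4|0|0
P(0,1) f=1→J1  4|1|0
R(3,1) f=1→J1  4|2|0
+link4  5|2|0
+link5  6|2|0
PS(2,5) f=2→J2  6|2|1
R(2,4) f=1→J1  6|3|1
+link6  7|3|1
R(1,4) f=1→J1  7|4|1
+link7  8|4|1
C(1,2) f=2→J2  8|4|2
P(6,2) f=1→J1  8|5|2
P(7,1) f=1→J1  8|6|2
R(7,4) f=1→J1  8|7|2
M = 3(8−1)−2·7−2 = 21−14−2 = 5

M = 5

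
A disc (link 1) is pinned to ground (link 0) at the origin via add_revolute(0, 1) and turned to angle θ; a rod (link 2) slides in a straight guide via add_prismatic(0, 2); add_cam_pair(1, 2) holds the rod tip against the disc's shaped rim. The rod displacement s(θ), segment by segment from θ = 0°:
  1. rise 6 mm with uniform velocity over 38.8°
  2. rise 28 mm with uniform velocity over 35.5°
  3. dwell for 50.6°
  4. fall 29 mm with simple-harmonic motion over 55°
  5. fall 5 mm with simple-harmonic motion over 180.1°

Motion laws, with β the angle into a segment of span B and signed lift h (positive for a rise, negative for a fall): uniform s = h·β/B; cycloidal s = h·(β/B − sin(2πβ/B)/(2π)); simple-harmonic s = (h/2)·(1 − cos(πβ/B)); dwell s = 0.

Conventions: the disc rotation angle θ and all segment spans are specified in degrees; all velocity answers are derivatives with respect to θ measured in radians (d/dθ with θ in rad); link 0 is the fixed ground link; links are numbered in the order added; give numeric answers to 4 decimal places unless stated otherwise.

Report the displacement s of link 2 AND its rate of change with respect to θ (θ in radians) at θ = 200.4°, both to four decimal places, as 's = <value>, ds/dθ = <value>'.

segment 1 (0° to 38.8°, uniform, h = 6) is passed completely: s = 0.0000 + (6) = 6.0000
segment 2 (38.8° to 74.3°, uniform, h = 28) is passed completely: s = 6.0000 + (28) = 34.0000
segment 3 (74.3° to 124.9°, dwell): s unchanged at 34.0000
segment 4 (124.9° to 179.9°, simple-harmonic, h = -29) is passed completely: s = 34.0000 + (-29) = 5.0000
θ = 200.4° falls in segment 5 (179.9° to 360°, simple-harmonic, h = -5): β = 200.4 − 179.9 = 20.5°, B = 180.1°; Δs = -5/2·(1 − cos(π·0.1138)) = -0.1581; s = 5.0000 − 0.1581 = 4.8419
velocity in seg [179.9°–360°] (simple-harmonic), θ in radians: β = 20.5° = 0.3578 rad, B = 180.1° = 3.1433 rad; ds/dθ = (πh/(2B)) sin(πβ/B) = (π·(-5)/(2·3.1433)) sin(π·0.1138) = -0.874567 mm/rad

s = 4.8419, ds/dθ = -0.8746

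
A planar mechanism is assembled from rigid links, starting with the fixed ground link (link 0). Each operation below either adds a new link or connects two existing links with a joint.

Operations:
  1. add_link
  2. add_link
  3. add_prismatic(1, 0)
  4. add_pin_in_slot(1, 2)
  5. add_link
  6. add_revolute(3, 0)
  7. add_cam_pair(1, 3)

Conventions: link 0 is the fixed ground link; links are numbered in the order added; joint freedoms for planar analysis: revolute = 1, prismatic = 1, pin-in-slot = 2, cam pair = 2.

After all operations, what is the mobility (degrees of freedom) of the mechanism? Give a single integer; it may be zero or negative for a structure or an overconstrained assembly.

link 0 = ground. State L|J1|J2 = 1|0|0
+link1  2|0|0
+link2  3|0|0
P(1,0) f=1→J1  3|1|0
PS(1,2) f=2→J2  3|1|1
+link3  4|1|1
R(3,0) f=1→J1  4|2|1
C(1,3) f=2→J2  4|2|2
M = 3(4−1)−2·2−2 = 9−4−2 = 3

M = 3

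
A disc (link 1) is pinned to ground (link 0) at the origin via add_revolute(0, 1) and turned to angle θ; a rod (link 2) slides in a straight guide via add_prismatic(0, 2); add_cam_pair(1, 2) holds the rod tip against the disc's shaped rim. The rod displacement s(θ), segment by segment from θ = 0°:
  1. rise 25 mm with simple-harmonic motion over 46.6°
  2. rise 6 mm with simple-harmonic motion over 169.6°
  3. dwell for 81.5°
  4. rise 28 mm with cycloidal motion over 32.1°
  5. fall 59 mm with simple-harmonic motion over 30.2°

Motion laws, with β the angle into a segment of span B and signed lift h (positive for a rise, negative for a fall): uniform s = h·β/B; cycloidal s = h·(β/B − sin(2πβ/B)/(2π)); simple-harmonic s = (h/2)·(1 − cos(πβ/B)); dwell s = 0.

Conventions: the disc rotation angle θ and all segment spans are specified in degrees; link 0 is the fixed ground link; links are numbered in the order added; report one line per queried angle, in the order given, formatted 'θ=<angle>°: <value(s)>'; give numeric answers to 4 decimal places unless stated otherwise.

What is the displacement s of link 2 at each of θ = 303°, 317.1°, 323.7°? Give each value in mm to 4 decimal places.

segment 1 (0° to 46.6°, simple-harmonic, h = 25) is passed completely: s = 0.0000 + (25) = 25.0000
segment 2 (46.6° to 216.2°, simple-harmonic, h = 6) is passed completely: s = 25.0000 + (6) = 31.0000
segment 3 (216.2° to 297.7°, dwell): s unchanged at 31.0000
θ = 303° falls in segment 4 (297.7° to 329.8°, cycloidal, h = 28): β = 303 − 297.7 = 5.3°, B = 32.1°; Δs = 28·(0.1651 − sin(2π·0.1651)/(2π)) = 0.7857; s = 31.0000 + 0.7857 = 31.7857
θ = 317.1° falls in segment 4 (297.7° to 329.8°, cycloidal, h = 28): β = 317.1 − 297.7 = 19.4°, B = 32.1°; Δs = 28·(0.6044 − sin(2π·0.6044)/(2π)) = 19.6393; s = 31.0000 + 19.6393 = 50.6393
θ = 323.7° falls in segment 4 (297.7° to 329.8°, cycloidal, h = 28): β = 323.7 − 297.7 = 26°, B = 32.1°; Δs = 28·(0.8100 − sin(2π·0.8100)/(2π)) = 26.8228; s = 31.0000 + 26.8228 = 57.8228

θ=303°: 31.7857
θ=317.1°: 50.6393
θ=323.7°: 57.8228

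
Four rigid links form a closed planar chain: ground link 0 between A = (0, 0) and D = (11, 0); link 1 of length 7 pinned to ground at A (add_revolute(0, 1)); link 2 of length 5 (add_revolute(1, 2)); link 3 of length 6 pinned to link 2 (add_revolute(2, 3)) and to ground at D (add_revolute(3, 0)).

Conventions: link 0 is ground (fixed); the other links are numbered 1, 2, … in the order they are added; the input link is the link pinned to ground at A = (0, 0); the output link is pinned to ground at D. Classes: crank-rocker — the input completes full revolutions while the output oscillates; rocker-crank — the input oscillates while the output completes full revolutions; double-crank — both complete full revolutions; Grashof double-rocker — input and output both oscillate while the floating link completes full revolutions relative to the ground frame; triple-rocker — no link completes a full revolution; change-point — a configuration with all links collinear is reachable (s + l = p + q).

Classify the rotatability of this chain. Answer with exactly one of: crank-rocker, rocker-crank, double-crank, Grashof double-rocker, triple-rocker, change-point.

lengths: ground=11, input=7, coupler=5, output=6
sorted: s=5 (shortest), l=11 (longest), p+q=13
s + l = 16 vs p + q = 13
s + l > p + q → non-Grashof → no link fully rotates → triple-rocker

triple-rocker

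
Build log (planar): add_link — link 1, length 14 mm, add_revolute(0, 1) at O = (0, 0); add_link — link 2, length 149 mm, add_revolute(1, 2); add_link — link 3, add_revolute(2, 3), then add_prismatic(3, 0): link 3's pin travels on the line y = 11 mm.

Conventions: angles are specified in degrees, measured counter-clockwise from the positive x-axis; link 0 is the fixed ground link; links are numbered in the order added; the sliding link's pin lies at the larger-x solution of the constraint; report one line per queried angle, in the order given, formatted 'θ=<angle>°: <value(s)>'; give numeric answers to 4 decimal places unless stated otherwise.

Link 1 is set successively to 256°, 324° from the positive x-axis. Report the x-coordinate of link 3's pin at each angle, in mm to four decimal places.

geometry: r = 14 mm, L = 149 mm, e = 11 mm
θ=256°: crank pin P = (r cos θ, r sin θ) = (-3.386907, -13.584140)
θ=256°: h = r sin θ − e = -13.584140 − 11 = -24.584140
θ=256°: x = r cos θ + √(L² − h²) = -3.386907 + 146.957885 = 143.570979
θ=324°: crank pin P = (r cos θ, r sin θ) = (11.326238, -8.228994)
θ=324°: h = r sin θ − e = -8.228994 − 11 = -19.228994
θ=324°: x = r cos θ + √(L² − h²) = 11.326238 + 147.754004 = 159.080242

θ=256°: 143.5710
θ=324°: 159.0802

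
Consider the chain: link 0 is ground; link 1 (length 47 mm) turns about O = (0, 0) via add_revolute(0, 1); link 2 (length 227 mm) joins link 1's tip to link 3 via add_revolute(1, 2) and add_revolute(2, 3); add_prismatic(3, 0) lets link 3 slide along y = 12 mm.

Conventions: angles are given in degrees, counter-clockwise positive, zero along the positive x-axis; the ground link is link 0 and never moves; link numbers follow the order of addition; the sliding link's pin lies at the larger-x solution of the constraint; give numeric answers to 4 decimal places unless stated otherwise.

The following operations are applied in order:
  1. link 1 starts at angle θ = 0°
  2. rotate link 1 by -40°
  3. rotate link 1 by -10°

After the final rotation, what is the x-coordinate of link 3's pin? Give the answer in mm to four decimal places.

geometry: r = 47 mm, L = 227 mm, e = 12 mm; θ starts at 0°
rotate link 1 by -40°: θ ← 0° -40° = -40°
rotate link 1 by -10°: θ ← -40° -10° = -50°
crank pin P = (r cos θ, r sin θ) = (30.211018, -36.004089)
h = r sin θ − e = -36.004089 − 12 = -48.004089
x = r cos θ + √(L² − h²) = 30.211018 + 221.866193 = 252.077210

252.0772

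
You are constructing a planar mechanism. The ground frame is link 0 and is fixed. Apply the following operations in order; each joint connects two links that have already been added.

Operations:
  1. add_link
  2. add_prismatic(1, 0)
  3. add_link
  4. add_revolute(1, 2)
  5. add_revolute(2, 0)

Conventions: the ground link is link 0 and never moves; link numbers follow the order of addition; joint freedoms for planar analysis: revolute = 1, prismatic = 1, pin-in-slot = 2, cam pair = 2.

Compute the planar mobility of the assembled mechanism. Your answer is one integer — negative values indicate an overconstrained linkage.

L=1 J1=0 J2=0
add link → L=2 J1=0 J2=0
P@1,0 dof=1 J1 → L=2 J1=1 J2=0
add link → L=3 J1=1 J2=0
R@1,2 dof=1 J1 → L=3 J1=2 J2=0
R@2,0 dof=1 J1 → L=3 J1=3 J2=0
M=3(L−1)−2J1−J2=3·2−2·3−0=0

M = 0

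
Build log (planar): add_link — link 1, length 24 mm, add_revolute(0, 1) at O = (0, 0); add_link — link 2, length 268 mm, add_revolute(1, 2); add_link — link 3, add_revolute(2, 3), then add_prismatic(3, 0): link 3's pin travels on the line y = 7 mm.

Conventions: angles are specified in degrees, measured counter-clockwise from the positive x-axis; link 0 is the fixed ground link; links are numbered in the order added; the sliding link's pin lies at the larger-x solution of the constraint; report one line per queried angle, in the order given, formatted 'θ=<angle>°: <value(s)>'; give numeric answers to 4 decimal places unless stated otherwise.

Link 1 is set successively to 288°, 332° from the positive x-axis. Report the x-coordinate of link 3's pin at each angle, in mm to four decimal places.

geometry: r = 24 mm, L = 268 mm, e = 7 mm
θ=288°: crank pin P = (r cos θ, r sin θ) = (7.416408, -22.825356)
θ=288°: h = r sin θ − e = -22.825356 − 7 = -29.825356
θ=288°: x = r cos θ + √(L² − h²) = 7.416408 + 266.335218 = 273.751625
θ=332°: crank pin P = (r cos θ, r sin θ) = (21.190742, -11.267318)
θ=332°: h = r sin θ − e = -11.267318 − 7 = -18.267318
θ=332°: x = r cos θ + √(L² − h²) = 21.190742 + 267.376710 = 288.567452

θ=288°: 273.7516
θ=332°: 288.5675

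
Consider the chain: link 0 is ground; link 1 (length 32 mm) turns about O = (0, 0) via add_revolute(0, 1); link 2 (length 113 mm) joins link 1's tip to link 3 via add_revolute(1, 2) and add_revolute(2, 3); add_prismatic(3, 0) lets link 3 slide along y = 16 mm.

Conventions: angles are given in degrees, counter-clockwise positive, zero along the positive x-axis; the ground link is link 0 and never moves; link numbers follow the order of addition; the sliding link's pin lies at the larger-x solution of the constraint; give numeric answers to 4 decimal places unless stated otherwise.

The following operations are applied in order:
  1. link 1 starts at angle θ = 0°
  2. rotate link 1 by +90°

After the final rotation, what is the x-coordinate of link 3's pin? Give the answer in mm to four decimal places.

geometry: r = 32 mm, L = 113 mm, e = 16 mm; θ starts at 0°
rotate link 1 by +90°: θ ← 0° +90° = 90°
crank pin P = (r cos θ, r sin θ) = (0.000000, 32.000000)
h = r sin θ − e = 32.000000 − 16 = 16.000000
x = r cos θ + √(L² − h²) = 0.000000 + 111.861522 = 111.861522

111.8615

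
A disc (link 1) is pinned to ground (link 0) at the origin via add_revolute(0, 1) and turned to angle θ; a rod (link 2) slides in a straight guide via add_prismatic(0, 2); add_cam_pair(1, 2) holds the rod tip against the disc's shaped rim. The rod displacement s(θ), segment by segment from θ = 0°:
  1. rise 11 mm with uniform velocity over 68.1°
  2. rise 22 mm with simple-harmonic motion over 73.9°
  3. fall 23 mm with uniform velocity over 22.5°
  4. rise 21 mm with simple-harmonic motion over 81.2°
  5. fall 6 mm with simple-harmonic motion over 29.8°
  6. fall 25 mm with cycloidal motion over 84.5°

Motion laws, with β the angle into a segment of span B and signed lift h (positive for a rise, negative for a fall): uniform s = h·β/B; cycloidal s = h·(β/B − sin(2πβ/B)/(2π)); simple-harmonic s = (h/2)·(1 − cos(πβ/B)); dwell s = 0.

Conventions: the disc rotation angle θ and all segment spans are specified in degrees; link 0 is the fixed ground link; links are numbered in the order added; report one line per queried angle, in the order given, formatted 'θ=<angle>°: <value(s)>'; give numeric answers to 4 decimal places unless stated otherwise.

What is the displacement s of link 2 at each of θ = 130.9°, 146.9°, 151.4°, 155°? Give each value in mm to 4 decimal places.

segment 1 (0° to 68.1°, uniform, h = 11) is passed completely: s = 0.0000 + (11) = 11.0000
θ = 130.9° falls in segment 2 (68.1° to 142°, simple-harmonic, h = 22): β = 130.9 − 68.1 = 62.8°, B = 73.9°; Δs = 22/2·(1 − cos(π·0.8498)) = 20.7979; s = 11.0000 + 20.7979 = 31.7979
segment 2 (68.1° to 142°, simple-harmonic, h = 22) is passed completely: s = 11.0000 + (22) = 33.0000
θ = 146.9° falls in segment 3 (142° to 164.5°, uniform, h = -23): β = 146.9 − 142 = 4.9°, B = 22.5°; Δs = -23·4.9/22.5 = -5.0089; s = 33.0000 − 5.0089 = 27.9911
θ = 151.4° falls in segment 3 (142° to 164.5°, uniform, h = -23): β = 151.4 − 142 = 9.4°, B = 22.5°; Δs = -23·9.4/22.5 = -9.6089; s = 33.0000 − 9.6089 = 23.3911
θ = 155° falls in segment 3 (142° to 164.5°, uniform, h = -23): β = 155 − 142 = 13°, B = 22.5°; Δs = -23·13/22.5 = -13.2889; s = 33.0000 − 13.2889 = 19.7111

θ=130.9°: 31.7979
θ=146.9°: 27.9911
θ=151.4°: 23.3911
θ=155°: 19.7111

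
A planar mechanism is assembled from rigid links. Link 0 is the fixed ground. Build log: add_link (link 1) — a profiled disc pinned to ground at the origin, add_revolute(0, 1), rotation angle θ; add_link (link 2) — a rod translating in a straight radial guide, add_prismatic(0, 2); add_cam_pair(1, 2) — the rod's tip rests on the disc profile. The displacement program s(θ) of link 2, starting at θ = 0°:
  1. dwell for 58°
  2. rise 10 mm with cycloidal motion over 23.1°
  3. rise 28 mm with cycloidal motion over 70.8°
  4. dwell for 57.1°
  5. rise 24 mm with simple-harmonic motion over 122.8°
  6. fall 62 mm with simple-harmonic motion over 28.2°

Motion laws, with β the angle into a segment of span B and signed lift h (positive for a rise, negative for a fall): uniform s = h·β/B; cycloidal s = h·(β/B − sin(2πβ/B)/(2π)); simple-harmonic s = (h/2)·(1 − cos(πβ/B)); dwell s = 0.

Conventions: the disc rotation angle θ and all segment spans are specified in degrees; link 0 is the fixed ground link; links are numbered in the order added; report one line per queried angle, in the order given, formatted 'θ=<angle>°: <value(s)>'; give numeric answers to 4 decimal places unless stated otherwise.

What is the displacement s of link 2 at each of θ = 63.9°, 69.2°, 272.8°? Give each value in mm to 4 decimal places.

seg 1 [0°–58°] dwell: s stays 0.0000
seg 2 [58°–81.1°] cycloidal, h=10: θ=63.9° here. β=5.9, B=23.1. 10·(0.2554 − sin(2π·0.2554)/(2π)) = 0.9635 → s = 0.9635
seg 2 [58°–81.1°] cycloidal, h=10: θ=69.2° here. β=11.2, B=23.1. 10·(0.4848 − sin(2π·0.4848)/(2π)) = 4.6972 → s = 4.6972
seg 2 [58°–81.1°] cycloidal, h=10: full span → s += 10 → s = 10.0000
seg 3 [81.1°–151.9°] cycloidal, h=28: full span → s += 28 → s = 38.0000
seg 4 [151.9°–209°] dwell: s stays 38.0000
seg 5 [209°–331.8°] simple-harmonic, h=24: θ=272.8° here. β=63.8, B=122.8. 24/2·(1 − cos(π·0.5195)) = 12.7363 → s = 50.7363

θ=63.9°: 0.9635
θ=69.2°: 4.6972
θ=272.8°: 50.7363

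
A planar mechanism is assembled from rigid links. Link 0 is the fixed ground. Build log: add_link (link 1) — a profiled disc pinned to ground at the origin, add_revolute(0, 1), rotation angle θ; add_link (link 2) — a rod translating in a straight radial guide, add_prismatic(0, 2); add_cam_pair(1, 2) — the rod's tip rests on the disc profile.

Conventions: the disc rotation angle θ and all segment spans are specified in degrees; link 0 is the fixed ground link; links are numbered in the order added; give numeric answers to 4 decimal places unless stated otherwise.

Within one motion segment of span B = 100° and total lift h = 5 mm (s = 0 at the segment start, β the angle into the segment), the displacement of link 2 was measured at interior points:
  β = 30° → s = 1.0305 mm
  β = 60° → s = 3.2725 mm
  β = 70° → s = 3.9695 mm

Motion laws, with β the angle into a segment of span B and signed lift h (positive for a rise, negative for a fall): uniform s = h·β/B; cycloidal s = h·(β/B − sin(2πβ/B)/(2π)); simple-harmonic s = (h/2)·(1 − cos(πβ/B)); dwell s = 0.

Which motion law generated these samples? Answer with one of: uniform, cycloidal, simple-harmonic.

candidates at β/B = r: uniform s = h·r (linear in β); cycloidal s = h·(r − sin(2πr)/(2π)); simple-harmonic s = (h/2)(1 − cos(πr))
β=30°: printed 1.0305 | uniform 1.5000, cycloidal 0.7432, simple-harmonic 1.0305
β=60°: printed 3.2725 | uniform 3.0000, cycloidal 3.4677, simple-harmonic 3.2725
β=70°: printed 3.9695 | uniform 3.5000, cycloidal 4.2568, simple-harmonic 3.9695
only one law matches every sample → simple-harmonic

simple-harmonic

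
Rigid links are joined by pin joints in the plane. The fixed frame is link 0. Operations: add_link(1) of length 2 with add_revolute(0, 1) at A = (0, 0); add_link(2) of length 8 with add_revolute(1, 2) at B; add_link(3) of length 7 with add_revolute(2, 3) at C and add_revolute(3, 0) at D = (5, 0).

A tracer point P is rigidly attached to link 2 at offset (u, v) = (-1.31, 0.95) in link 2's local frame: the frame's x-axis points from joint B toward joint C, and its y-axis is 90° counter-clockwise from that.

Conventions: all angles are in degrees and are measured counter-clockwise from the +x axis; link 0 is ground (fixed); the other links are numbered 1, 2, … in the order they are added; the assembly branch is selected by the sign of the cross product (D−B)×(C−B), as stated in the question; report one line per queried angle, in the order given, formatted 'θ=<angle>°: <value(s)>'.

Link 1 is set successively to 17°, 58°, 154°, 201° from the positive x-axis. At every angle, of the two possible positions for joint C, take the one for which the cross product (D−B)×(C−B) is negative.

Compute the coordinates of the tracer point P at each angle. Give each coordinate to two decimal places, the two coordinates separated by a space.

A=(0,0), D=(5.00,0)
θ=17°: B = A + 2.00·(cos17°, sin17°) = (1.9126, 0.5847)
θ=17°: |BD| = 3.1423
θ=17°: circle(B,8.00) ∩ circle(D,7.00): a=3.9579, h=6.9523
θ=17°:   candidates: C₊=(7.0952,6.6791) cross=21.846; C₋=(4.5077,-6.9827) cross=-21.846
θ=17°:   branch - wants cross < 0 → take C=(4.5077,-6.9827) (cross=-21.846)
θ=17°: ex = (C−B)/|BC| = (0.3244,-0.9459); ey = (0.9459,0.3244)
θ=17°: P = B + -1.31·ex + 0.95·ey = (2.3863,2.1321)
θ=58°: B = A + 2.00·(cos58°, sin58°) = (1.0598, 1.6961)
θ=58°: |BD| = 4.2897
θ=58°: circle(B,8.00) ∩ circle(D,7.00): a=3.8932, h=6.9888
θ=58°:   candidates: C₊=(7.3991,6.5760) cross=29.980; C₋=(1.8726,-6.2625) cross=-29.980
θ=58°:   branch - wants cross < 0 → take C=(1.8726,-6.2625) (cross=-29.980)
θ=58°: ex = (C−B)/|BC| = (0.1016,-0.9948); ey = (0.9948,0.1016)
θ=58°: P = B + -1.31·ex + 0.95·ey = (1.8718,3.0958)
θ=154°: B = A + 2.00·(cos154°, sin154°) = (-1.7976, 0.8767)
θ=154°: |BD| = 6.8539
θ=154°: circle(B,8.00) ∩ circle(D,7.00): a=4.5212, h=6.5999
θ=154°:   candidates: C₊=(3.5307,6.8441) cross=45.235; C₋=(1.8422,-6.2473) cross=-45.235
θ=154°:   branch - wants cross < 0 → take C=(1.8422,-6.2473) (cross=-45.235)
θ=154°: ex = (C−B)/|BC| = (0.4550,-0.8905); ey = (0.8905,0.4550)
θ=154°: P = B + -1.31·ex + 0.95·ey = (-1.5476,2.4755)
θ=201°: B = A + 2.00·(cos201°, sin201°) = (-1.8672, -0.7167)
θ=201°: |BD| = 6.9045
θ=201°: circle(B,8.00) ∩ circle(D,7.00): a=4.5385, h=6.5880
θ=201°:   candidates: C₊=(1.9629,6.3068) cross=45.487; C₋=(3.3307,-6.7980) cross=-45.487
θ=201°:   branch - wants cross < 0 → take C=(3.3307,-6.7980) (cross=-45.487)
θ=201°: ex = (C−B)/|BC| = (0.6497,-0.7602); ey = (0.7602,0.6497)
θ=201°: P = B + -1.31·ex + 0.95·ey = (-1.9962,0.8963)

θ=17°: 2.39 2.13
θ=58°: 1.87 3.10
θ=154°: -1.55 2.48
θ=201°: -2.00 0.90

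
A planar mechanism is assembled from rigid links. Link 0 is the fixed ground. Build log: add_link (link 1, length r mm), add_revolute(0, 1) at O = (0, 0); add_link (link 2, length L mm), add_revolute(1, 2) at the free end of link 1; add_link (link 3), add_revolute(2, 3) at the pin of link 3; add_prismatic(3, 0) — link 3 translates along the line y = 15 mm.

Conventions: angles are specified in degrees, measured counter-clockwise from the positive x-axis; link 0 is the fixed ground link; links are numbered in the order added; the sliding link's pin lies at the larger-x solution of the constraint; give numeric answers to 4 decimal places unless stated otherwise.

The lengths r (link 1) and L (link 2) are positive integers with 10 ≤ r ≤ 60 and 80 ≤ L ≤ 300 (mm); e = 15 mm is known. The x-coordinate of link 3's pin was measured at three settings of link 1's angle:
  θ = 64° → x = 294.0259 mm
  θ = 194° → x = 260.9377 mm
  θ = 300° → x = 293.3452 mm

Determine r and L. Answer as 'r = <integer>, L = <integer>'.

constraint per measurement: (x − r cos θ)² + (r sin θ − e)² = L²
subtracting the θ₁ and θ₂ equations cancels the r² and L² terms:
r = (x₁² − x₂²) / (2[(x₁cos θ₁ + e sin θ₁) − (x₂cos θ₂ + e sin θ₂)]) = 23.0000 → r = 23
L² = (x₁ − r cos θ₁)² + (r sin θ₁ − e)² = 80656.0083 → L = 284.0000 → L = 284
check at θ₃=300°: x = 293.3452 (printed 293.3452) ✓

r = 23, L = 284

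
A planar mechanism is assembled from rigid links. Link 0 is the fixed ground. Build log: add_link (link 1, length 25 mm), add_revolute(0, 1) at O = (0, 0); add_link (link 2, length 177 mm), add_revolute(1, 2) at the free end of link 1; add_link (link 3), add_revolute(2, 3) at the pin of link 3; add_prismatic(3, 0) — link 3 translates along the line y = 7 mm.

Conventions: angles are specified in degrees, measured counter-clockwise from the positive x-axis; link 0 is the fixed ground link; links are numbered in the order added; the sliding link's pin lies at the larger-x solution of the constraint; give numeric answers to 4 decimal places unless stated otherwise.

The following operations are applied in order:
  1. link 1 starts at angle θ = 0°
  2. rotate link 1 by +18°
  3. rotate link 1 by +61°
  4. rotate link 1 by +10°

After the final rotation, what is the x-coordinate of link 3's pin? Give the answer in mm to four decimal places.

geometry: r = 25 mm, L = 177 mm, e = 7 mm; θ starts at 0°
rotate link 1 by +18°: θ ← 0° +18° = 18°
rotate link 1 by +61°: θ ← 18° +61° = 79°
rotate link 1 by +10°: θ ← 79° +10° = 89°
crank pin P = (r cos θ, r sin θ) = (0.436310, 24.996192)
h = r sin θ − e = 24.996192 − 7 = 17.996192
x = r cos θ + √(L² − h²) = 0.436310 + 176.082756 = 176.519066

176.5191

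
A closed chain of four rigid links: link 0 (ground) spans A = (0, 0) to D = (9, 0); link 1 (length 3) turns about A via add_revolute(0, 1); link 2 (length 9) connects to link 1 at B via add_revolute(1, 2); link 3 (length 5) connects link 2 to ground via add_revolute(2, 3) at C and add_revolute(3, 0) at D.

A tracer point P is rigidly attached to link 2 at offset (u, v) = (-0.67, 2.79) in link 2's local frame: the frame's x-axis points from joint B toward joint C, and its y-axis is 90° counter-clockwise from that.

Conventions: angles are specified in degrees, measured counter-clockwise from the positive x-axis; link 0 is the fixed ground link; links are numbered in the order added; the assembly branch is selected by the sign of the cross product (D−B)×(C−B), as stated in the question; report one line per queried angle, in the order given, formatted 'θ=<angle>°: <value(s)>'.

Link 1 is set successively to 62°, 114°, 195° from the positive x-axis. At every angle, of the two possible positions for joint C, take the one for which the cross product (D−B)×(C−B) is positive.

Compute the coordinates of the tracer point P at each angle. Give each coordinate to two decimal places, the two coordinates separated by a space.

A=(0,0), D=(9.00,0)
θ=62°: B = A + 3.00·(cos62°, sin62°) = (1.4084, 2.6488)
θ=62°: |BD| = 8.0404
θ=62°: circle(B,9.00) ∩ circle(D,5.00): a=7.5026, h=4.9710
θ=62°:   candidates: C₊=(10.1299,4.8707) cross=39.969; C₋=(6.8546,-4.5163) cross=-39.969
θ=62°:   branch + wants cross > 0 → take C=(10.1299,4.8707) (cross=39.969)
θ=62°: ex = (C−B)/|BC| = (0.9690,0.2469); ey = (-0.2469,0.9690)
θ=62°: P = B + -0.67·ex + 2.79·ey = (0.0704,5.1871)
θ=114°: B = A + 3.00·(cos114°, sin114°) = (-1.2202, 2.7406)
θ=114°: |BD| = 10.5813
θ=114°: circle(B,9.00) ∩ circle(D,5.00): a=7.9368, h=4.2434
θ=114°:   candidates: C₊=(7.5449,4.7836) cross=44.901; C₋=(5.3467,-3.4137) cross=-44.901
θ=114°:   branch + wants cross > 0 → take C=(7.5449,4.7836) (cross=44.901)
θ=114°: ex = (C−B)/|BC| = (0.9739,0.2270); ey = (-0.2270,0.9739)
θ=114°: P = B + -0.67·ex + 2.79·ey = (-2.5060,5.3057)
θ=195°: B = A + 3.00·(cos195°, sin195°) = (-2.8978, -0.7765)
θ=195°: |BD| = 11.9231
θ=195°: circle(B,9.00) ∩ circle(D,5.00): a=8.3099, h=3.4562
θ=195°:   candidates: C₊=(5.1694,3.2135) cross=41.208; C₋=(5.6196,-3.6841) cross=-41.208
θ=195°:   branch + wants cross > 0 → take C=(5.1694,3.2135) (cross=41.208)
θ=195°: ex = (C−B)/|BC| = (0.8964,0.4433); ey = (-0.4433,0.8964)
θ=195°: P = B + -0.67·ex + 2.79·ey = (-4.7352,1.4273)

θ=62°: 0.07 5.19
θ=114°: -2.51 5.31
θ=195°: -4.74 1.43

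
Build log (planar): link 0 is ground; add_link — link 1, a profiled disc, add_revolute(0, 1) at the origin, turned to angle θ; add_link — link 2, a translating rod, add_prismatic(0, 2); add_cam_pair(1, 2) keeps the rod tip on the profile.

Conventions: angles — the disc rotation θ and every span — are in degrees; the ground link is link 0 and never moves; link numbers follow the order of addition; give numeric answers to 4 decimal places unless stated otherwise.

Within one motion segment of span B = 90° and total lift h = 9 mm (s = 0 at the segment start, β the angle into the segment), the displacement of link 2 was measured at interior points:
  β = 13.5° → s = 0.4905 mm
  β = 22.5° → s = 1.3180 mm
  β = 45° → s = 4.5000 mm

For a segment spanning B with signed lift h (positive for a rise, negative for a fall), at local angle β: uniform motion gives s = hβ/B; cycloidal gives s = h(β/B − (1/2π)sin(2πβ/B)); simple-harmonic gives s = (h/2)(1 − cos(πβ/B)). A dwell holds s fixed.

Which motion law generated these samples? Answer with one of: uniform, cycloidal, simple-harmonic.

candidates at β/B = r: uniform s = h·r (linear in β); cycloidal s = h·(r − sin(2πr)/(2π)); simple-harmonic s = (h/2)(1 − cos(πr))
β=13.5°: printed 0.4905 | uniform 1.3500, cycloidal 0.1912, simple-harmonic 0.4905
β=22.5°: printed 1.3180 | uniform 2.2500, cycloidal 0.8176, simple-harmonic 1.3180
β=45°: printed 4.5000 | uniform 4.5000, cycloidal 4.5000, simple-harmonic 4.5000
only one law matches every sample → simple-harmonic

simple-harmonic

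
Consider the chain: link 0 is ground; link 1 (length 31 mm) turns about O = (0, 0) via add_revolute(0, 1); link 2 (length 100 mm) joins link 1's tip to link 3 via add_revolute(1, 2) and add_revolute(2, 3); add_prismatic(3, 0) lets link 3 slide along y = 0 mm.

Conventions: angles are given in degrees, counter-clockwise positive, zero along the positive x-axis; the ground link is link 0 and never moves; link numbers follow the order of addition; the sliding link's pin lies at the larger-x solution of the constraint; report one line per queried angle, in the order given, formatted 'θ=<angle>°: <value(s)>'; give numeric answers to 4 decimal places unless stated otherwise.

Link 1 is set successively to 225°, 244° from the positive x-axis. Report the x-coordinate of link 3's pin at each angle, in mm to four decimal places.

geometry: r = 31 mm, L = 100 mm, e = 0 mm
θ=225°: crank pin P = (r cos θ, r sin θ) = (-21.920310, -21.920310)
θ=225°: h = r sin θ − e = -21.920310 − 0 = -21.920310
θ=225°: x = r cos θ + √(L² − h²) = -21.920310 + 97.567925 = 75.647615
θ=244°: crank pin P = (r cos θ, r sin θ) = (-13.589506, -27.862615)
θ=244°: h = r sin θ − e = -27.862615 − 0 = -27.862615
θ=244°: x = r cos θ + √(L² − h²) = -13.589506 + 96.039964 = 82.450458

θ=225°: 75.6476
θ=244°: 82.4505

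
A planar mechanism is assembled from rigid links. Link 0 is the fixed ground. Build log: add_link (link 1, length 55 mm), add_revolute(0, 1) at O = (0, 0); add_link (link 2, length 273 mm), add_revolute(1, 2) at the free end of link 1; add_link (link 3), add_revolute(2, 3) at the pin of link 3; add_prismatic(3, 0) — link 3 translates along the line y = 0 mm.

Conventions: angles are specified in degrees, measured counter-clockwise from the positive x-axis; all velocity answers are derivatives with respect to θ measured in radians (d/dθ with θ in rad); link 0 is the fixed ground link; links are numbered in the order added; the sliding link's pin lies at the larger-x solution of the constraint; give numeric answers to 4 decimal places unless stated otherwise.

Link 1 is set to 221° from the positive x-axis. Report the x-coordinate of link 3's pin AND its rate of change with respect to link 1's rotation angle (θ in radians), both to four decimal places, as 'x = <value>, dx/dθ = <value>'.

geometry: r = 55 mm, L = 273 mm, e = 0 mm
crank pin P = (r cos θ, r sin θ) = (-41.509027, -36.083247)
h = r sin θ − e = -36.083247 − 0 = -36.083247
x = r cos θ + √(L² − h²) = -41.509027 + 270.604877 = 229.095850
dx/dθ = −r sin θ − h·r cos θ/√(L² − h²) (θ in radians; h = -36.083247) = 30.548311

x = 229.0958, dx/dθ = 30.5483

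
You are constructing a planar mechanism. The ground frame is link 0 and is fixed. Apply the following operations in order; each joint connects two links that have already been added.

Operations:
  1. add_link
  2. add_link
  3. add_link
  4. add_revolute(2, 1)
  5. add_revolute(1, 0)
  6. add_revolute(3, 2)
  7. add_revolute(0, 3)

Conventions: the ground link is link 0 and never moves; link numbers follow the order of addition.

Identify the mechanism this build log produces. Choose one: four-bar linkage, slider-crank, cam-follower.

links: 4 (incl. ground); joints: 4 revolute, 0 prismatic, 0 higher (cam) pair, forming one closed loop
4 links in a single 4R loop → four-bar linkage

four-bar linkage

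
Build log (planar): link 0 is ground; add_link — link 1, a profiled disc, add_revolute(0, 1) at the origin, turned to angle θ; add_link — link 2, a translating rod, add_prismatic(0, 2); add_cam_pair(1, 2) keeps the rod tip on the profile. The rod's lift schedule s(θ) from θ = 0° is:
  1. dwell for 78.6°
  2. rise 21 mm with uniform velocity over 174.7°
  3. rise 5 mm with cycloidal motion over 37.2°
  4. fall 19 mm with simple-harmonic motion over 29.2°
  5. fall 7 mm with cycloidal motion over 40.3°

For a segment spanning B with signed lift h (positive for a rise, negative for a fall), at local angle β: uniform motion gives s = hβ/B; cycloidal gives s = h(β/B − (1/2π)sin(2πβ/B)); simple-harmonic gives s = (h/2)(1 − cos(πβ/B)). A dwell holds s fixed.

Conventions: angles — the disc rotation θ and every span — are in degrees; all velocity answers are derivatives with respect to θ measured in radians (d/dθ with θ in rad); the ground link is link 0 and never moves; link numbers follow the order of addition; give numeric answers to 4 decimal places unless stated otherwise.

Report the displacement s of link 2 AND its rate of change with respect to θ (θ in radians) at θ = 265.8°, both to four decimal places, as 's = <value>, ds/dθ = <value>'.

seg 1 [0°–78.6°] dwell: s stays 0.0000
seg 2 [78.6°–253.3°] uniform, h=21: full span → s += 21 → s = 21.0000
seg 3 [253.3°–290.5°] cycloidal, h=5: θ=265.8° here. β=12.5, B=37.2. 5·(0.3360 − sin(2π·0.3360)/(2π)) = 0.9978 → s = 21.9978
velocity in seg [253.3°–290.5°] (cycloidal), θ in radians: β = 12.5° = 0.2182 rad, B = 37.2° = 0.6493 rad; ds/dθ = (h/B)(1 − cos(2πβ/B)) = (5/0.6493)(1 − cos(2π·0.3360)) = 11.663660 mm/rad

s = 21.9978, ds/dθ = 11.6637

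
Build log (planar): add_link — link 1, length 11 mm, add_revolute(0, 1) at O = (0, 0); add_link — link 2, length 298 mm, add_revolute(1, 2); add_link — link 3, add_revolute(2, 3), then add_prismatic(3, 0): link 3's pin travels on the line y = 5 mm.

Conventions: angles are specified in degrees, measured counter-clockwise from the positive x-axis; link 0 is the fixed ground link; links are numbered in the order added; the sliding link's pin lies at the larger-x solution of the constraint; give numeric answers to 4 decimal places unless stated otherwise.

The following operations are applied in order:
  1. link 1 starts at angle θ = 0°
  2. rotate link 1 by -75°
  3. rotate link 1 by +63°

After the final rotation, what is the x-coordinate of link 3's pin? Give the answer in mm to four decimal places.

geometry: r = 11 mm, L = 298 mm, e = 5 mm; θ starts at 0°
rotate link 1 by -75°: θ ← 0° -75° = -75°
rotate link 1 by +63°: θ ← -75° +63° = -12°
crank pin P = (r cos θ, r sin θ) = (10.759624, -2.287029)
h = r sin θ − e = -2.287029 − 5 = -7.287029
x = r cos θ + √(L² − h²) = 10.759624 + 297.910891 = 308.670515

308.6705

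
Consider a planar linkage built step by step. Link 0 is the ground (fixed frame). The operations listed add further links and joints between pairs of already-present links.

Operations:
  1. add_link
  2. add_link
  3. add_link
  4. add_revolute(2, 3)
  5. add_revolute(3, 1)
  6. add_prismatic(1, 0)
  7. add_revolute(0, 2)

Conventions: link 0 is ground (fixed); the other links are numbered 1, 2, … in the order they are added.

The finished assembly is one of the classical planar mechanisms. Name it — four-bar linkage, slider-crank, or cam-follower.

links: 4 (incl. ground); joints: 3 revolute, 1 prismatic, 0 higher (cam) pair, forming one closed loop
4 links, 3 revolutes + 1 prismatic in one loop → slider-crank

slider-crank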